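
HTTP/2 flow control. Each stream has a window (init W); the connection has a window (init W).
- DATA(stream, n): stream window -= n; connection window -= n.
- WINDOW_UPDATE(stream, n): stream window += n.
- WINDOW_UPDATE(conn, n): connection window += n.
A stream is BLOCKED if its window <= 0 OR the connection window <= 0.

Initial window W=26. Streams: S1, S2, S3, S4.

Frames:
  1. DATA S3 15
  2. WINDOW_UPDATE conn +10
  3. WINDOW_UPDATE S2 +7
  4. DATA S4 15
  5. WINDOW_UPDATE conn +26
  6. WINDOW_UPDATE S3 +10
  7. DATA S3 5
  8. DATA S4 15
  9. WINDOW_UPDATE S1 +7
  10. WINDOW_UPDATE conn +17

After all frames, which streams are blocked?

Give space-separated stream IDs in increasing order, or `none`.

Op 1: conn=11 S1=26 S2=26 S3=11 S4=26 blocked=[]
Op 2: conn=21 S1=26 S2=26 S3=11 S4=26 blocked=[]
Op 3: conn=21 S1=26 S2=33 S3=11 S4=26 blocked=[]
Op 4: conn=6 S1=26 S2=33 S3=11 S4=11 blocked=[]
Op 5: conn=32 S1=26 S2=33 S3=11 S4=11 blocked=[]
Op 6: conn=32 S1=26 S2=33 S3=21 S4=11 blocked=[]
Op 7: conn=27 S1=26 S2=33 S3=16 S4=11 blocked=[]
Op 8: conn=12 S1=26 S2=33 S3=16 S4=-4 blocked=[4]
Op 9: conn=12 S1=33 S2=33 S3=16 S4=-4 blocked=[4]
Op 10: conn=29 S1=33 S2=33 S3=16 S4=-4 blocked=[4]

Answer: S4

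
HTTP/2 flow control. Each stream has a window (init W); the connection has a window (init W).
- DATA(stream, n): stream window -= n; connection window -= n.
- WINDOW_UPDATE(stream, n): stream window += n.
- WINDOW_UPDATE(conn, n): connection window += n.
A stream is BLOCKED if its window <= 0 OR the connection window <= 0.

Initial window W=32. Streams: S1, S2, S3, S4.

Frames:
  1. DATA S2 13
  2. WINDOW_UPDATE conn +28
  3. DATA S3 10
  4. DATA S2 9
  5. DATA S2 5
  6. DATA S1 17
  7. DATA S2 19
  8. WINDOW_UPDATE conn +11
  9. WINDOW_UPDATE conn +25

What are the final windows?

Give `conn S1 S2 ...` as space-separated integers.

Answer: 23 15 -14 22 32

Derivation:
Op 1: conn=19 S1=32 S2=19 S3=32 S4=32 blocked=[]
Op 2: conn=47 S1=32 S2=19 S3=32 S4=32 blocked=[]
Op 3: conn=37 S1=32 S2=19 S3=22 S4=32 blocked=[]
Op 4: conn=28 S1=32 S2=10 S3=22 S4=32 blocked=[]
Op 5: conn=23 S1=32 S2=5 S3=22 S4=32 blocked=[]
Op 6: conn=6 S1=15 S2=5 S3=22 S4=32 blocked=[]
Op 7: conn=-13 S1=15 S2=-14 S3=22 S4=32 blocked=[1, 2, 3, 4]
Op 8: conn=-2 S1=15 S2=-14 S3=22 S4=32 blocked=[1, 2, 3, 4]
Op 9: conn=23 S1=15 S2=-14 S3=22 S4=32 blocked=[2]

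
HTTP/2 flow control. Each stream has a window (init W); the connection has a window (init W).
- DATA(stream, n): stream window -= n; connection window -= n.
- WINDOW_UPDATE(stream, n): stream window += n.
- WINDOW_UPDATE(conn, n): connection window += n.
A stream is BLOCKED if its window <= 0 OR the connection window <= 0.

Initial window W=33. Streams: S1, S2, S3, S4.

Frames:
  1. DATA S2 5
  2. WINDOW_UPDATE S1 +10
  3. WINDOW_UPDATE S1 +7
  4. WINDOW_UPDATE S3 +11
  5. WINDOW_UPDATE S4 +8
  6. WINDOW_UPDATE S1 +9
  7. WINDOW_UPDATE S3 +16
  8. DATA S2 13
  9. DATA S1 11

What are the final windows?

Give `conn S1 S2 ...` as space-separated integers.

Op 1: conn=28 S1=33 S2=28 S3=33 S4=33 blocked=[]
Op 2: conn=28 S1=43 S2=28 S3=33 S4=33 blocked=[]
Op 3: conn=28 S1=50 S2=28 S3=33 S4=33 blocked=[]
Op 4: conn=28 S1=50 S2=28 S3=44 S4=33 blocked=[]
Op 5: conn=28 S1=50 S2=28 S3=44 S4=41 blocked=[]
Op 6: conn=28 S1=59 S2=28 S3=44 S4=41 blocked=[]
Op 7: conn=28 S1=59 S2=28 S3=60 S4=41 blocked=[]
Op 8: conn=15 S1=59 S2=15 S3=60 S4=41 blocked=[]
Op 9: conn=4 S1=48 S2=15 S3=60 S4=41 blocked=[]

Answer: 4 48 15 60 41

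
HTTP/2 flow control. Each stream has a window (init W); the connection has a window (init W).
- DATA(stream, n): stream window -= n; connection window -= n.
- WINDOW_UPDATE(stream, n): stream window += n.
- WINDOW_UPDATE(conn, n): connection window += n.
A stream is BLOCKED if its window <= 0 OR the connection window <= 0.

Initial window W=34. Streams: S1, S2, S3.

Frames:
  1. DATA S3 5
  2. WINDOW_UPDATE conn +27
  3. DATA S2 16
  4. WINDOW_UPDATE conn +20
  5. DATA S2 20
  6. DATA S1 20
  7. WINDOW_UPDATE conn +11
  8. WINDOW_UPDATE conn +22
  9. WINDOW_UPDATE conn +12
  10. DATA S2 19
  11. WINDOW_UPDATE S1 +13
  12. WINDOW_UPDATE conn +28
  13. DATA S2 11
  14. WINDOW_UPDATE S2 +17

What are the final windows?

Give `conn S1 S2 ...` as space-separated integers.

Op 1: conn=29 S1=34 S2=34 S3=29 blocked=[]
Op 2: conn=56 S1=34 S2=34 S3=29 blocked=[]
Op 3: conn=40 S1=34 S2=18 S3=29 blocked=[]
Op 4: conn=60 S1=34 S2=18 S3=29 blocked=[]
Op 5: conn=40 S1=34 S2=-2 S3=29 blocked=[2]
Op 6: conn=20 S1=14 S2=-2 S3=29 blocked=[2]
Op 7: conn=31 S1=14 S2=-2 S3=29 blocked=[2]
Op 8: conn=53 S1=14 S2=-2 S3=29 blocked=[2]
Op 9: conn=65 S1=14 S2=-2 S3=29 blocked=[2]
Op 10: conn=46 S1=14 S2=-21 S3=29 blocked=[2]
Op 11: conn=46 S1=27 S2=-21 S3=29 blocked=[2]
Op 12: conn=74 S1=27 S2=-21 S3=29 blocked=[2]
Op 13: conn=63 S1=27 S2=-32 S3=29 blocked=[2]
Op 14: conn=63 S1=27 S2=-15 S3=29 blocked=[2]

Answer: 63 27 -15 29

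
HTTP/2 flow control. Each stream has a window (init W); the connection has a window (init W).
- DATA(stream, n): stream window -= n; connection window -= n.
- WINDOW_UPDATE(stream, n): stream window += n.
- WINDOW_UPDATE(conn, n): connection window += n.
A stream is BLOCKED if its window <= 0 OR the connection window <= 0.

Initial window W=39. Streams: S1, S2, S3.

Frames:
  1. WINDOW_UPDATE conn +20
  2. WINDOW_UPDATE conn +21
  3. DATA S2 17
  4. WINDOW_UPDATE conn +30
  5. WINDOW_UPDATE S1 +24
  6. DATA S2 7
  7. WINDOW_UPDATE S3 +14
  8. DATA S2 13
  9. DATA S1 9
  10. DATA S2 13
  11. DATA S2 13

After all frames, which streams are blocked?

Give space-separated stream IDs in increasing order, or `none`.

Answer: S2

Derivation:
Op 1: conn=59 S1=39 S2=39 S3=39 blocked=[]
Op 2: conn=80 S1=39 S2=39 S3=39 blocked=[]
Op 3: conn=63 S1=39 S2=22 S3=39 blocked=[]
Op 4: conn=93 S1=39 S2=22 S3=39 blocked=[]
Op 5: conn=93 S1=63 S2=22 S3=39 blocked=[]
Op 6: conn=86 S1=63 S2=15 S3=39 blocked=[]
Op 7: conn=86 S1=63 S2=15 S3=53 blocked=[]
Op 8: conn=73 S1=63 S2=2 S3=53 blocked=[]
Op 9: conn=64 S1=54 S2=2 S3=53 blocked=[]
Op 10: conn=51 S1=54 S2=-11 S3=53 blocked=[2]
Op 11: conn=38 S1=54 S2=-24 S3=53 blocked=[2]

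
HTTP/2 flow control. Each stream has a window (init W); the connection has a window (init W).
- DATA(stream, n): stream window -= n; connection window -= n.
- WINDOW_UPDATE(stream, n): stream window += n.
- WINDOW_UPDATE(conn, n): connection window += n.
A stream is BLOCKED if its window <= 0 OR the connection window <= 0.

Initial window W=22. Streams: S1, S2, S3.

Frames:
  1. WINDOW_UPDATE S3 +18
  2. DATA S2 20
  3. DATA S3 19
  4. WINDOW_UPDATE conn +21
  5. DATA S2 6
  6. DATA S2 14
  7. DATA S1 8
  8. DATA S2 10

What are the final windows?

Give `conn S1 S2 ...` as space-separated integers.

Answer: -34 14 -28 21

Derivation:
Op 1: conn=22 S1=22 S2=22 S3=40 blocked=[]
Op 2: conn=2 S1=22 S2=2 S3=40 blocked=[]
Op 3: conn=-17 S1=22 S2=2 S3=21 blocked=[1, 2, 3]
Op 4: conn=4 S1=22 S2=2 S3=21 blocked=[]
Op 5: conn=-2 S1=22 S2=-4 S3=21 blocked=[1, 2, 3]
Op 6: conn=-16 S1=22 S2=-18 S3=21 blocked=[1, 2, 3]
Op 7: conn=-24 S1=14 S2=-18 S3=21 blocked=[1, 2, 3]
Op 8: conn=-34 S1=14 S2=-28 S3=21 blocked=[1, 2, 3]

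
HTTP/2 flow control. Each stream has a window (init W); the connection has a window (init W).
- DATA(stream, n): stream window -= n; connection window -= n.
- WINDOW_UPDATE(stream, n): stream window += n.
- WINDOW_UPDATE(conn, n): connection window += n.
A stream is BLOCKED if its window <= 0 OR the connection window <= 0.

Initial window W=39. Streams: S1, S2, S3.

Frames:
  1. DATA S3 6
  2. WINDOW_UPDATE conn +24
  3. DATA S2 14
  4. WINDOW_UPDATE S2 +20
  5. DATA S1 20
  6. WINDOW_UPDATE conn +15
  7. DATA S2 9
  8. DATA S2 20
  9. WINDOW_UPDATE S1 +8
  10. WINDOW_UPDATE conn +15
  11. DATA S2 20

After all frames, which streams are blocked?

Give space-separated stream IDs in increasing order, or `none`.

Answer: S2

Derivation:
Op 1: conn=33 S1=39 S2=39 S3=33 blocked=[]
Op 2: conn=57 S1=39 S2=39 S3=33 blocked=[]
Op 3: conn=43 S1=39 S2=25 S3=33 blocked=[]
Op 4: conn=43 S1=39 S2=45 S3=33 blocked=[]
Op 5: conn=23 S1=19 S2=45 S3=33 blocked=[]
Op 6: conn=38 S1=19 S2=45 S3=33 blocked=[]
Op 7: conn=29 S1=19 S2=36 S3=33 blocked=[]
Op 8: conn=9 S1=19 S2=16 S3=33 blocked=[]
Op 9: conn=9 S1=27 S2=16 S3=33 blocked=[]
Op 10: conn=24 S1=27 S2=16 S3=33 blocked=[]
Op 11: conn=4 S1=27 S2=-4 S3=33 blocked=[2]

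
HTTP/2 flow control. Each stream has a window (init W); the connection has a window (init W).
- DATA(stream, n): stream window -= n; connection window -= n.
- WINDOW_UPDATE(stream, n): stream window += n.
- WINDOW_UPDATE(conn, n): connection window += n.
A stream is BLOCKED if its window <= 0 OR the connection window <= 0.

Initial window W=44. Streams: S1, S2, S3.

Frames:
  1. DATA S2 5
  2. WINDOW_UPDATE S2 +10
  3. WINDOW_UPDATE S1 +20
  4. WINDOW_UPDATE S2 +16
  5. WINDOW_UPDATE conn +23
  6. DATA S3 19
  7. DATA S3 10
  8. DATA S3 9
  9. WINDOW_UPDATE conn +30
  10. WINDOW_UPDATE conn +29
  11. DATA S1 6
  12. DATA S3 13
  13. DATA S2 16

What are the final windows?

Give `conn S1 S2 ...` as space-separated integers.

Op 1: conn=39 S1=44 S2=39 S3=44 blocked=[]
Op 2: conn=39 S1=44 S2=49 S3=44 blocked=[]
Op 3: conn=39 S1=64 S2=49 S3=44 blocked=[]
Op 4: conn=39 S1=64 S2=65 S3=44 blocked=[]
Op 5: conn=62 S1=64 S2=65 S3=44 blocked=[]
Op 6: conn=43 S1=64 S2=65 S3=25 blocked=[]
Op 7: conn=33 S1=64 S2=65 S3=15 blocked=[]
Op 8: conn=24 S1=64 S2=65 S3=6 blocked=[]
Op 9: conn=54 S1=64 S2=65 S3=6 blocked=[]
Op 10: conn=83 S1=64 S2=65 S3=6 blocked=[]
Op 11: conn=77 S1=58 S2=65 S3=6 blocked=[]
Op 12: conn=64 S1=58 S2=65 S3=-7 blocked=[3]
Op 13: conn=48 S1=58 S2=49 S3=-7 blocked=[3]

Answer: 48 58 49 -7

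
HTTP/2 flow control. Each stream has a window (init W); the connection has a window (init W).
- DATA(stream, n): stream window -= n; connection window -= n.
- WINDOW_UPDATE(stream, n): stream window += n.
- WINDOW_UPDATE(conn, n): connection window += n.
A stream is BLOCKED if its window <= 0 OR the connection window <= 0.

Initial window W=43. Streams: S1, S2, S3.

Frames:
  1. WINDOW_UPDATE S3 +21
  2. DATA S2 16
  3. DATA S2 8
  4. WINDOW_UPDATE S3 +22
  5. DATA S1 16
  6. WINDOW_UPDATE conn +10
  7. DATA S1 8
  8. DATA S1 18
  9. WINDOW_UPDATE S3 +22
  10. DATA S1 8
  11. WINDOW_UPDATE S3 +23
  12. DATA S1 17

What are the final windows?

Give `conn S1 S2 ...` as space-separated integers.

Op 1: conn=43 S1=43 S2=43 S3=64 blocked=[]
Op 2: conn=27 S1=43 S2=27 S3=64 blocked=[]
Op 3: conn=19 S1=43 S2=19 S3=64 blocked=[]
Op 4: conn=19 S1=43 S2=19 S3=86 blocked=[]
Op 5: conn=3 S1=27 S2=19 S3=86 blocked=[]
Op 6: conn=13 S1=27 S2=19 S3=86 blocked=[]
Op 7: conn=5 S1=19 S2=19 S3=86 blocked=[]
Op 8: conn=-13 S1=1 S2=19 S3=86 blocked=[1, 2, 3]
Op 9: conn=-13 S1=1 S2=19 S3=108 blocked=[1, 2, 3]
Op 10: conn=-21 S1=-7 S2=19 S3=108 blocked=[1, 2, 3]
Op 11: conn=-21 S1=-7 S2=19 S3=131 blocked=[1, 2, 3]
Op 12: conn=-38 S1=-24 S2=19 S3=131 blocked=[1, 2, 3]

Answer: -38 -24 19 131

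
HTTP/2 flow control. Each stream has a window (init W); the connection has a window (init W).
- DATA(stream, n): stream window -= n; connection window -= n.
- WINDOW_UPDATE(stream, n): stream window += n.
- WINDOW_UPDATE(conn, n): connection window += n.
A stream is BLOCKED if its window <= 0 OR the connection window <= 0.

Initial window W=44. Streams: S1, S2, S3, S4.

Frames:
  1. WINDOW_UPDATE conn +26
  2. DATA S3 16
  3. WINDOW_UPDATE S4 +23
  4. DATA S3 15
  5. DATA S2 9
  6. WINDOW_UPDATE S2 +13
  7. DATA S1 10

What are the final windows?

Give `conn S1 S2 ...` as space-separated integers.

Answer: 20 34 48 13 67

Derivation:
Op 1: conn=70 S1=44 S2=44 S3=44 S4=44 blocked=[]
Op 2: conn=54 S1=44 S2=44 S3=28 S4=44 blocked=[]
Op 3: conn=54 S1=44 S2=44 S3=28 S4=67 blocked=[]
Op 4: conn=39 S1=44 S2=44 S3=13 S4=67 blocked=[]
Op 5: conn=30 S1=44 S2=35 S3=13 S4=67 blocked=[]
Op 6: conn=30 S1=44 S2=48 S3=13 S4=67 blocked=[]
Op 7: conn=20 S1=34 S2=48 S3=13 S4=67 blocked=[]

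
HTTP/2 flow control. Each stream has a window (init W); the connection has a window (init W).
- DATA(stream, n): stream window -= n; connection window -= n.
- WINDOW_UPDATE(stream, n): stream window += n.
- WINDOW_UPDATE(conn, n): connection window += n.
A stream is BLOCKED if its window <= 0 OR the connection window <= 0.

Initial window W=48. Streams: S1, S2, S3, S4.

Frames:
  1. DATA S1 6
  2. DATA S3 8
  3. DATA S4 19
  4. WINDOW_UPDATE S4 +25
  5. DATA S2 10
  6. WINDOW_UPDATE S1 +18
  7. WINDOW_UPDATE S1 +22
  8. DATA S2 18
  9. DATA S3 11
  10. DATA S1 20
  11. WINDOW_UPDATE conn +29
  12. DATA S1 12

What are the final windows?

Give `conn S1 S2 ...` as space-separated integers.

Op 1: conn=42 S1=42 S2=48 S3=48 S4=48 blocked=[]
Op 2: conn=34 S1=42 S2=48 S3=40 S4=48 blocked=[]
Op 3: conn=15 S1=42 S2=48 S3=40 S4=29 blocked=[]
Op 4: conn=15 S1=42 S2=48 S3=40 S4=54 blocked=[]
Op 5: conn=5 S1=42 S2=38 S3=40 S4=54 blocked=[]
Op 6: conn=5 S1=60 S2=38 S3=40 S4=54 blocked=[]
Op 7: conn=5 S1=82 S2=38 S3=40 S4=54 blocked=[]
Op 8: conn=-13 S1=82 S2=20 S3=40 S4=54 blocked=[1, 2, 3, 4]
Op 9: conn=-24 S1=82 S2=20 S3=29 S4=54 blocked=[1, 2, 3, 4]
Op 10: conn=-44 S1=62 S2=20 S3=29 S4=54 blocked=[1, 2, 3, 4]
Op 11: conn=-15 S1=62 S2=20 S3=29 S4=54 blocked=[1, 2, 3, 4]
Op 12: conn=-27 S1=50 S2=20 S3=29 S4=54 blocked=[1, 2, 3, 4]

Answer: -27 50 20 29 54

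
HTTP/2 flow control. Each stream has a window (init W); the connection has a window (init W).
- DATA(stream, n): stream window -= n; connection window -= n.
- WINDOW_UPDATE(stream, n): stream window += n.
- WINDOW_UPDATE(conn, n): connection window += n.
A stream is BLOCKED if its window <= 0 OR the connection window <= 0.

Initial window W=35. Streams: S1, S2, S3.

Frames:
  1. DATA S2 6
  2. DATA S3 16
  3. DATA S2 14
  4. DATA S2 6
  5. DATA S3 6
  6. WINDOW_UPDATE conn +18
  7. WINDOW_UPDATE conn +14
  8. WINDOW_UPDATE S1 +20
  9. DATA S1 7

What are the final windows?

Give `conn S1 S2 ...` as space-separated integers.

Op 1: conn=29 S1=35 S2=29 S3=35 blocked=[]
Op 2: conn=13 S1=35 S2=29 S3=19 blocked=[]
Op 3: conn=-1 S1=35 S2=15 S3=19 blocked=[1, 2, 3]
Op 4: conn=-7 S1=35 S2=9 S3=19 blocked=[1, 2, 3]
Op 5: conn=-13 S1=35 S2=9 S3=13 blocked=[1, 2, 3]
Op 6: conn=5 S1=35 S2=9 S3=13 blocked=[]
Op 7: conn=19 S1=35 S2=9 S3=13 blocked=[]
Op 8: conn=19 S1=55 S2=9 S3=13 blocked=[]
Op 9: conn=12 S1=48 S2=9 S3=13 blocked=[]

Answer: 12 48 9 13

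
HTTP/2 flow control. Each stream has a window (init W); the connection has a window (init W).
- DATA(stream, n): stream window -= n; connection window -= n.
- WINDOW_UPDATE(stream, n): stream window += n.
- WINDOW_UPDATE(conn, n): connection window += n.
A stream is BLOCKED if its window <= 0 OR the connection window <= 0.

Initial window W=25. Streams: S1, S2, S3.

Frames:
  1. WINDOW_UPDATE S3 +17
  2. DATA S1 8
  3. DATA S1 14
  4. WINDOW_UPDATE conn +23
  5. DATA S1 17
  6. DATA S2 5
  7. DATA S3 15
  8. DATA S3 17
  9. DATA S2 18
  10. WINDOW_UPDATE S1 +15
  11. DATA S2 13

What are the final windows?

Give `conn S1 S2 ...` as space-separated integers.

Op 1: conn=25 S1=25 S2=25 S3=42 blocked=[]
Op 2: conn=17 S1=17 S2=25 S3=42 blocked=[]
Op 3: conn=3 S1=3 S2=25 S3=42 blocked=[]
Op 4: conn=26 S1=3 S2=25 S3=42 blocked=[]
Op 5: conn=9 S1=-14 S2=25 S3=42 blocked=[1]
Op 6: conn=4 S1=-14 S2=20 S3=42 blocked=[1]
Op 7: conn=-11 S1=-14 S2=20 S3=27 blocked=[1, 2, 3]
Op 8: conn=-28 S1=-14 S2=20 S3=10 blocked=[1, 2, 3]
Op 9: conn=-46 S1=-14 S2=2 S3=10 blocked=[1, 2, 3]
Op 10: conn=-46 S1=1 S2=2 S3=10 blocked=[1, 2, 3]
Op 11: conn=-59 S1=1 S2=-11 S3=10 blocked=[1, 2, 3]

Answer: -59 1 -11 10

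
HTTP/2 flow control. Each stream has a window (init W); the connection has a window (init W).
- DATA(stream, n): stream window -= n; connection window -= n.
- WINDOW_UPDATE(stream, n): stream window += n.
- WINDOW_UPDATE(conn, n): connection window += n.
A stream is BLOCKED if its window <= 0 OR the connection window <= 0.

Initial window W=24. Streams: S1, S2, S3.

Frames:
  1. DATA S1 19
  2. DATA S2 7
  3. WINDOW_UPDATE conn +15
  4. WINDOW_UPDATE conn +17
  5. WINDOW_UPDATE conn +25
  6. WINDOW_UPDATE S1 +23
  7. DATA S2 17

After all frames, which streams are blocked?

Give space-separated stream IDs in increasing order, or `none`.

Op 1: conn=5 S1=5 S2=24 S3=24 blocked=[]
Op 2: conn=-2 S1=5 S2=17 S3=24 blocked=[1, 2, 3]
Op 3: conn=13 S1=5 S2=17 S3=24 blocked=[]
Op 4: conn=30 S1=5 S2=17 S3=24 blocked=[]
Op 5: conn=55 S1=5 S2=17 S3=24 blocked=[]
Op 6: conn=55 S1=28 S2=17 S3=24 blocked=[]
Op 7: conn=38 S1=28 S2=0 S3=24 blocked=[2]

Answer: S2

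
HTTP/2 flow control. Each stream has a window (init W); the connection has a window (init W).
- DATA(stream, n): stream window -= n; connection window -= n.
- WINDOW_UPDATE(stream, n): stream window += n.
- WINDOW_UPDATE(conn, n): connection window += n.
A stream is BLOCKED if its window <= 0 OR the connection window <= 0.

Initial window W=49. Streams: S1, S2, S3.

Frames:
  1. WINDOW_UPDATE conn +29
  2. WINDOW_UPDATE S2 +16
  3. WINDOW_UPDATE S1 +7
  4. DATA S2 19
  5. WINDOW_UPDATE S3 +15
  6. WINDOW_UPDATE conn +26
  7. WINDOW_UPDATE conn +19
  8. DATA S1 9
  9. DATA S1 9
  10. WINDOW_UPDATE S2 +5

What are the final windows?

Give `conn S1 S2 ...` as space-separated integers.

Answer: 86 38 51 64

Derivation:
Op 1: conn=78 S1=49 S2=49 S3=49 blocked=[]
Op 2: conn=78 S1=49 S2=65 S3=49 blocked=[]
Op 3: conn=78 S1=56 S2=65 S3=49 blocked=[]
Op 4: conn=59 S1=56 S2=46 S3=49 blocked=[]
Op 5: conn=59 S1=56 S2=46 S3=64 blocked=[]
Op 6: conn=85 S1=56 S2=46 S3=64 blocked=[]
Op 7: conn=104 S1=56 S2=46 S3=64 blocked=[]
Op 8: conn=95 S1=47 S2=46 S3=64 blocked=[]
Op 9: conn=86 S1=38 S2=46 S3=64 blocked=[]
Op 10: conn=86 S1=38 S2=51 S3=64 blocked=[]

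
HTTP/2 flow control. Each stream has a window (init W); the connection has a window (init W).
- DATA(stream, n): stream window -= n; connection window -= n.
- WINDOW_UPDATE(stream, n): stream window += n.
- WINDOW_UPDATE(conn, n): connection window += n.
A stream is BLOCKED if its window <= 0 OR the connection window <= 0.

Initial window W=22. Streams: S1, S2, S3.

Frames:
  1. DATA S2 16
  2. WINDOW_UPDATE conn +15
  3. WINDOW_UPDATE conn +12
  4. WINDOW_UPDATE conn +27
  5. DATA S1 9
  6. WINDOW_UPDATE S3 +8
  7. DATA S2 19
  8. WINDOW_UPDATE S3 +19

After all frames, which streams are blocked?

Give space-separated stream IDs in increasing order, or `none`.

Answer: S2

Derivation:
Op 1: conn=6 S1=22 S2=6 S3=22 blocked=[]
Op 2: conn=21 S1=22 S2=6 S3=22 blocked=[]
Op 3: conn=33 S1=22 S2=6 S3=22 blocked=[]
Op 4: conn=60 S1=22 S2=6 S3=22 blocked=[]
Op 5: conn=51 S1=13 S2=6 S3=22 blocked=[]
Op 6: conn=51 S1=13 S2=6 S3=30 blocked=[]
Op 7: conn=32 S1=13 S2=-13 S3=30 blocked=[2]
Op 8: conn=32 S1=13 S2=-13 S3=49 blocked=[2]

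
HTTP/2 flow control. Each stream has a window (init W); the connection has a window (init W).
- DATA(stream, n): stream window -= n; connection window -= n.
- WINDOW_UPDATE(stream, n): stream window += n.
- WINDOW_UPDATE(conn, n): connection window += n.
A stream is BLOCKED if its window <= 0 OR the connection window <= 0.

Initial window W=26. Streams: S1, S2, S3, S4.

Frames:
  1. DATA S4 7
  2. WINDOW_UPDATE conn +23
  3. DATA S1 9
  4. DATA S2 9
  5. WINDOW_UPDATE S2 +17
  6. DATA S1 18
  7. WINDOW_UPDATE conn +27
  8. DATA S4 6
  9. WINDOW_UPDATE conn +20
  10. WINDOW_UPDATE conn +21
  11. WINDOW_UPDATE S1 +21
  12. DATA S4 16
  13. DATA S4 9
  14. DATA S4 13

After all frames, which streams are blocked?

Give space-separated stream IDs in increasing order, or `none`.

Op 1: conn=19 S1=26 S2=26 S3=26 S4=19 blocked=[]
Op 2: conn=42 S1=26 S2=26 S3=26 S4=19 blocked=[]
Op 3: conn=33 S1=17 S2=26 S3=26 S4=19 blocked=[]
Op 4: conn=24 S1=17 S2=17 S3=26 S4=19 blocked=[]
Op 5: conn=24 S1=17 S2=34 S3=26 S4=19 blocked=[]
Op 6: conn=6 S1=-1 S2=34 S3=26 S4=19 blocked=[1]
Op 7: conn=33 S1=-1 S2=34 S3=26 S4=19 blocked=[1]
Op 8: conn=27 S1=-1 S2=34 S3=26 S4=13 blocked=[1]
Op 9: conn=47 S1=-1 S2=34 S3=26 S4=13 blocked=[1]
Op 10: conn=68 S1=-1 S2=34 S3=26 S4=13 blocked=[1]
Op 11: conn=68 S1=20 S2=34 S3=26 S4=13 blocked=[]
Op 12: conn=52 S1=20 S2=34 S3=26 S4=-3 blocked=[4]
Op 13: conn=43 S1=20 S2=34 S3=26 S4=-12 blocked=[4]
Op 14: conn=30 S1=20 S2=34 S3=26 S4=-25 blocked=[4]

Answer: S4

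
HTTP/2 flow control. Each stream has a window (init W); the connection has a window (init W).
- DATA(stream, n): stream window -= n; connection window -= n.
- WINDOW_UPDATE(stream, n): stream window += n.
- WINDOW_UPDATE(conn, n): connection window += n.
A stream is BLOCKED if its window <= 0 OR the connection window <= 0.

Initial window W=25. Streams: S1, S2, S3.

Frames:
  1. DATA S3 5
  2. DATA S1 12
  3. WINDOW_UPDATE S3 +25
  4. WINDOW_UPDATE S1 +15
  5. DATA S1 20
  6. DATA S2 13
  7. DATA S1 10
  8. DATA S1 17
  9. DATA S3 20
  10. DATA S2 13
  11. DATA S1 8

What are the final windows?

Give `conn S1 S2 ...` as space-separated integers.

Op 1: conn=20 S1=25 S2=25 S3=20 blocked=[]
Op 2: conn=8 S1=13 S2=25 S3=20 blocked=[]
Op 3: conn=8 S1=13 S2=25 S3=45 blocked=[]
Op 4: conn=8 S1=28 S2=25 S3=45 blocked=[]
Op 5: conn=-12 S1=8 S2=25 S3=45 blocked=[1, 2, 3]
Op 6: conn=-25 S1=8 S2=12 S3=45 blocked=[1, 2, 3]
Op 7: conn=-35 S1=-2 S2=12 S3=45 blocked=[1, 2, 3]
Op 8: conn=-52 S1=-19 S2=12 S3=45 blocked=[1, 2, 3]
Op 9: conn=-72 S1=-19 S2=12 S3=25 blocked=[1, 2, 3]
Op 10: conn=-85 S1=-19 S2=-1 S3=25 blocked=[1, 2, 3]
Op 11: conn=-93 S1=-27 S2=-1 S3=25 blocked=[1, 2, 3]

Answer: -93 -27 -1 25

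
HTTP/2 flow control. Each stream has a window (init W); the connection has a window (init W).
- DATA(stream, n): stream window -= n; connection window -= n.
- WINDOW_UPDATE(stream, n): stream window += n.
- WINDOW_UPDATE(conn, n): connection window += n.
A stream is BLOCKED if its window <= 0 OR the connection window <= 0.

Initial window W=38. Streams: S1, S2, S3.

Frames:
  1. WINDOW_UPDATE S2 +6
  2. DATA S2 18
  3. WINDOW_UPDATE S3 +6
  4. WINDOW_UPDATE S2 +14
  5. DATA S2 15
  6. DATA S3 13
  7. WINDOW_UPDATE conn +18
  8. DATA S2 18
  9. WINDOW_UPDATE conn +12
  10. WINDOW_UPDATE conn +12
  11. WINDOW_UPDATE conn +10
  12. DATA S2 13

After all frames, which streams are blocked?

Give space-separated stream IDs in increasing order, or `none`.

Op 1: conn=38 S1=38 S2=44 S3=38 blocked=[]
Op 2: conn=20 S1=38 S2=26 S3=38 blocked=[]
Op 3: conn=20 S1=38 S2=26 S3=44 blocked=[]
Op 4: conn=20 S1=38 S2=40 S3=44 blocked=[]
Op 5: conn=5 S1=38 S2=25 S3=44 blocked=[]
Op 6: conn=-8 S1=38 S2=25 S3=31 blocked=[1, 2, 3]
Op 7: conn=10 S1=38 S2=25 S3=31 blocked=[]
Op 8: conn=-8 S1=38 S2=7 S3=31 blocked=[1, 2, 3]
Op 9: conn=4 S1=38 S2=7 S3=31 blocked=[]
Op 10: conn=16 S1=38 S2=7 S3=31 blocked=[]
Op 11: conn=26 S1=38 S2=7 S3=31 blocked=[]
Op 12: conn=13 S1=38 S2=-6 S3=31 blocked=[2]

Answer: S2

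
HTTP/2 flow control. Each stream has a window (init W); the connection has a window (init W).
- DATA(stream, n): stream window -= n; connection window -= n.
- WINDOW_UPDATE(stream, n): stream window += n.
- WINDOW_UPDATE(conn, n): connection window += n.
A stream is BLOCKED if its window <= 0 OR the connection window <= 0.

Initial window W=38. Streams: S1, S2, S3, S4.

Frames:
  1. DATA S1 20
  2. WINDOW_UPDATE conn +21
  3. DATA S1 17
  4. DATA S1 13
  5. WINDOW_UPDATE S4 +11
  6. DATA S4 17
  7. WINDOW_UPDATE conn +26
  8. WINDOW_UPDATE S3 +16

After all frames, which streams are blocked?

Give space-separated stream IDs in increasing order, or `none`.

Op 1: conn=18 S1=18 S2=38 S3=38 S4=38 blocked=[]
Op 2: conn=39 S1=18 S2=38 S3=38 S4=38 blocked=[]
Op 3: conn=22 S1=1 S2=38 S3=38 S4=38 blocked=[]
Op 4: conn=9 S1=-12 S2=38 S3=38 S4=38 blocked=[1]
Op 5: conn=9 S1=-12 S2=38 S3=38 S4=49 blocked=[1]
Op 6: conn=-8 S1=-12 S2=38 S3=38 S4=32 blocked=[1, 2, 3, 4]
Op 7: conn=18 S1=-12 S2=38 S3=38 S4=32 blocked=[1]
Op 8: conn=18 S1=-12 S2=38 S3=54 S4=32 blocked=[1]

Answer: S1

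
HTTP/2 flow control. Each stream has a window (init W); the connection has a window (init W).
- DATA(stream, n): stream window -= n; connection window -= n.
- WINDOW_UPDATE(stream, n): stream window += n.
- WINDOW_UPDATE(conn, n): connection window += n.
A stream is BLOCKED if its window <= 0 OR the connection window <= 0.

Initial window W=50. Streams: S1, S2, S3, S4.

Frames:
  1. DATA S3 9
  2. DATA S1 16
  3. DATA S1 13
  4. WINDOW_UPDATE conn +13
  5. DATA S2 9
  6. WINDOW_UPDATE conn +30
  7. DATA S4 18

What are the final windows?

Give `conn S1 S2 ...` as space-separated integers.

Op 1: conn=41 S1=50 S2=50 S3=41 S4=50 blocked=[]
Op 2: conn=25 S1=34 S2=50 S3=41 S4=50 blocked=[]
Op 3: conn=12 S1=21 S2=50 S3=41 S4=50 blocked=[]
Op 4: conn=25 S1=21 S2=50 S3=41 S4=50 blocked=[]
Op 5: conn=16 S1=21 S2=41 S3=41 S4=50 blocked=[]
Op 6: conn=46 S1=21 S2=41 S3=41 S4=50 blocked=[]
Op 7: conn=28 S1=21 S2=41 S3=41 S4=32 blocked=[]

Answer: 28 21 41 41 32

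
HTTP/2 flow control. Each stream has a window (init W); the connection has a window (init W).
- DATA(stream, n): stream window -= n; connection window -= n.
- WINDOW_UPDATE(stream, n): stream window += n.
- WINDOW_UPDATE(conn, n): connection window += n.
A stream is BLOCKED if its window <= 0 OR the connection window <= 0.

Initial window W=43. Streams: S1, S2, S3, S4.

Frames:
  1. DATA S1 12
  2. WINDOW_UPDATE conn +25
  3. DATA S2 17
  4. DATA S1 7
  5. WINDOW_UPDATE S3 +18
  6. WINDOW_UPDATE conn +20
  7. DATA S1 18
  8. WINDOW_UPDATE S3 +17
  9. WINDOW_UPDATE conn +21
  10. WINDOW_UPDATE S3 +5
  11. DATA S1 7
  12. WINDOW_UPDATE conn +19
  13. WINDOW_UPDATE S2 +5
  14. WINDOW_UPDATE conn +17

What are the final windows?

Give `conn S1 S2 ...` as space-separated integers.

Op 1: conn=31 S1=31 S2=43 S3=43 S4=43 blocked=[]
Op 2: conn=56 S1=31 S2=43 S3=43 S4=43 blocked=[]
Op 3: conn=39 S1=31 S2=26 S3=43 S4=43 blocked=[]
Op 4: conn=32 S1=24 S2=26 S3=43 S4=43 blocked=[]
Op 5: conn=32 S1=24 S2=26 S3=61 S4=43 blocked=[]
Op 6: conn=52 S1=24 S2=26 S3=61 S4=43 blocked=[]
Op 7: conn=34 S1=6 S2=26 S3=61 S4=43 blocked=[]
Op 8: conn=34 S1=6 S2=26 S3=78 S4=43 blocked=[]
Op 9: conn=55 S1=6 S2=26 S3=78 S4=43 blocked=[]
Op 10: conn=55 S1=6 S2=26 S3=83 S4=43 blocked=[]
Op 11: conn=48 S1=-1 S2=26 S3=83 S4=43 blocked=[1]
Op 12: conn=67 S1=-1 S2=26 S3=83 S4=43 blocked=[1]
Op 13: conn=67 S1=-1 S2=31 S3=83 S4=43 blocked=[1]
Op 14: conn=84 S1=-1 S2=31 S3=83 S4=43 blocked=[1]

Answer: 84 -1 31 83 43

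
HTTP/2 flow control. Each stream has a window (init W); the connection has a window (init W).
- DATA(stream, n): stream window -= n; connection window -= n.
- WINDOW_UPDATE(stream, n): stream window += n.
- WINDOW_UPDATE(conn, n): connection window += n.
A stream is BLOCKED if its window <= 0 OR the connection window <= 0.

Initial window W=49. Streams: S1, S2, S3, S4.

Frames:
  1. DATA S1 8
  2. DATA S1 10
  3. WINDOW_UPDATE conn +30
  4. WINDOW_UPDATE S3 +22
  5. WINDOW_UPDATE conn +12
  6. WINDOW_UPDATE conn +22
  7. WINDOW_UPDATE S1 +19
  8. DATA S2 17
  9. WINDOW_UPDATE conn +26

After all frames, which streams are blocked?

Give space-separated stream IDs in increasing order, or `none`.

Op 1: conn=41 S1=41 S2=49 S3=49 S4=49 blocked=[]
Op 2: conn=31 S1=31 S2=49 S3=49 S4=49 blocked=[]
Op 3: conn=61 S1=31 S2=49 S3=49 S4=49 blocked=[]
Op 4: conn=61 S1=31 S2=49 S3=71 S4=49 blocked=[]
Op 5: conn=73 S1=31 S2=49 S3=71 S4=49 blocked=[]
Op 6: conn=95 S1=31 S2=49 S3=71 S4=49 blocked=[]
Op 7: conn=95 S1=50 S2=49 S3=71 S4=49 blocked=[]
Op 8: conn=78 S1=50 S2=32 S3=71 S4=49 blocked=[]
Op 9: conn=104 S1=50 S2=32 S3=71 S4=49 blocked=[]

Answer: none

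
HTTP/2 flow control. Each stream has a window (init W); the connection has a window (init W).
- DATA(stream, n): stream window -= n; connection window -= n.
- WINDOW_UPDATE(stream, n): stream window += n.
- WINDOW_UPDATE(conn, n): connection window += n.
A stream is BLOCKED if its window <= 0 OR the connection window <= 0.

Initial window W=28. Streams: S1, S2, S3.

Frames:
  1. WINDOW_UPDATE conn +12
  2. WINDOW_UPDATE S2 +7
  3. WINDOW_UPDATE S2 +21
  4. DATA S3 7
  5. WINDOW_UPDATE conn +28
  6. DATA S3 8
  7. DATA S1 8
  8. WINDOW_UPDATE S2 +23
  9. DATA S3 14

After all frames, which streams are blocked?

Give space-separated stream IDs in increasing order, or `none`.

Answer: S3

Derivation:
Op 1: conn=40 S1=28 S2=28 S3=28 blocked=[]
Op 2: conn=40 S1=28 S2=35 S3=28 blocked=[]
Op 3: conn=40 S1=28 S2=56 S3=28 blocked=[]
Op 4: conn=33 S1=28 S2=56 S3=21 blocked=[]
Op 5: conn=61 S1=28 S2=56 S3=21 blocked=[]
Op 6: conn=53 S1=28 S2=56 S3=13 blocked=[]
Op 7: conn=45 S1=20 S2=56 S3=13 blocked=[]
Op 8: conn=45 S1=20 S2=79 S3=13 blocked=[]
Op 9: conn=31 S1=20 S2=79 S3=-1 blocked=[3]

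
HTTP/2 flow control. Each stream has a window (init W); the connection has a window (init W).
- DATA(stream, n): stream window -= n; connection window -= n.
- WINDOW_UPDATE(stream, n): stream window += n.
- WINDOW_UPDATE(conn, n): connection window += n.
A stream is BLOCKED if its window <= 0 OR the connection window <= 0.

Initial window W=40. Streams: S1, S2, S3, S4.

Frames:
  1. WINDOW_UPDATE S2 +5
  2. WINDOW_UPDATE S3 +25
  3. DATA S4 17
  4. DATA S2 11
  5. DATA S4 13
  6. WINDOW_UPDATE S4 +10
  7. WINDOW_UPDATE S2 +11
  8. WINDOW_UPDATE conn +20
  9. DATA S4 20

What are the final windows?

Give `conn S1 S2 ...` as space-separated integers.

Answer: -1 40 45 65 0

Derivation:
Op 1: conn=40 S1=40 S2=45 S3=40 S4=40 blocked=[]
Op 2: conn=40 S1=40 S2=45 S3=65 S4=40 blocked=[]
Op 3: conn=23 S1=40 S2=45 S3=65 S4=23 blocked=[]
Op 4: conn=12 S1=40 S2=34 S3=65 S4=23 blocked=[]
Op 5: conn=-1 S1=40 S2=34 S3=65 S4=10 blocked=[1, 2, 3, 4]
Op 6: conn=-1 S1=40 S2=34 S3=65 S4=20 blocked=[1, 2, 3, 4]
Op 7: conn=-1 S1=40 S2=45 S3=65 S4=20 blocked=[1, 2, 3, 4]
Op 8: conn=19 S1=40 S2=45 S3=65 S4=20 blocked=[]
Op 9: conn=-1 S1=40 S2=45 S3=65 S4=0 blocked=[1, 2, 3, 4]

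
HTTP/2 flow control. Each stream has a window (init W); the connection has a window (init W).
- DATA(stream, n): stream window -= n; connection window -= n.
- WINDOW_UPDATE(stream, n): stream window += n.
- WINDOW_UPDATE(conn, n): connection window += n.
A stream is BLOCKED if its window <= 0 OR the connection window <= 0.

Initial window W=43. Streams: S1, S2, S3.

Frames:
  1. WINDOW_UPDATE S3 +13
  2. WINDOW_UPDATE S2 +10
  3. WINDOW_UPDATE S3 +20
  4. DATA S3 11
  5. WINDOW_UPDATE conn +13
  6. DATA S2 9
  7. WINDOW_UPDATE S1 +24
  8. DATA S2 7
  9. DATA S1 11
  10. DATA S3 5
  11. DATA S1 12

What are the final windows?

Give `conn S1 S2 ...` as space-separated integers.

Op 1: conn=43 S1=43 S2=43 S3=56 blocked=[]
Op 2: conn=43 S1=43 S2=53 S3=56 blocked=[]
Op 3: conn=43 S1=43 S2=53 S3=76 blocked=[]
Op 4: conn=32 S1=43 S2=53 S3=65 blocked=[]
Op 5: conn=45 S1=43 S2=53 S3=65 blocked=[]
Op 6: conn=36 S1=43 S2=44 S3=65 blocked=[]
Op 7: conn=36 S1=67 S2=44 S3=65 blocked=[]
Op 8: conn=29 S1=67 S2=37 S3=65 blocked=[]
Op 9: conn=18 S1=56 S2=37 S3=65 blocked=[]
Op 10: conn=13 S1=56 S2=37 S3=60 blocked=[]
Op 11: conn=1 S1=44 S2=37 S3=60 blocked=[]

Answer: 1 44 37 60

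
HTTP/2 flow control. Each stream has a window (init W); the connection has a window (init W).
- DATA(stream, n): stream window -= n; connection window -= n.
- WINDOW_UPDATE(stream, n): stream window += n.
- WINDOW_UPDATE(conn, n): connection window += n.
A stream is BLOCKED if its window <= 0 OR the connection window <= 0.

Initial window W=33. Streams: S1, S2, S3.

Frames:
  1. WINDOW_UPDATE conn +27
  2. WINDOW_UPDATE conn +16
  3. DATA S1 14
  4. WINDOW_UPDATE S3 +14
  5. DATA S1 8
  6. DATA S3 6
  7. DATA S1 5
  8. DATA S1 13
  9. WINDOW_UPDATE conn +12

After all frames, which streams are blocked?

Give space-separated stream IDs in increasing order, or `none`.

Answer: S1

Derivation:
Op 1: conn=60 S1=33 S2=33 S3=33 blocked=[]
Op 2: conn=76 S1=33 S2=33 S3=33 blocked=[]
Op 3: conn=62 S1=19 S2=33 S3=33 blocked=[]
Op 4: conn=62 S1=19 S2=33 S3=47 blocked=[]
Op 5: conn=54 S1=11 S2=33 S3=47 blocked=[]
Op 6: conn=48 S1=11 S2=33 S3=41 blocked=[]
Op 7: conn=43 S1=6 S2=33 S3=41 blocked=[]
Op 8: conn=30 S1=-7 S2=33 S3=41 blocked=[1]
Op 9: conn=42 S1=-7 S2=33 S3=41 blocked=[1]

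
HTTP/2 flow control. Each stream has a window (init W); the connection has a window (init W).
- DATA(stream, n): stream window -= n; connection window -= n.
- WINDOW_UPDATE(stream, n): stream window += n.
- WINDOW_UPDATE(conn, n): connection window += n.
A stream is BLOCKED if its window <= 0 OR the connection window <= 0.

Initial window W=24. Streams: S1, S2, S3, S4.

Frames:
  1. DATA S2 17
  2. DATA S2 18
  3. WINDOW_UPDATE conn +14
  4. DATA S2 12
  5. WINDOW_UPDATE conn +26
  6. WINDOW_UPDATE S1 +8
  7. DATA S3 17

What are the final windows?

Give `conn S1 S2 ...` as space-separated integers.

Op 1: conn=7 S1=24 S2=7 S3=24 S4=24 blocked=[]
Op 2: conn=-11 S1=24 S2=-11 S3=24 S4=24 blocked=[1, 2, 3, 4]
Op 3: conn=3 S1=24 S2=-11 S3=24 S4=24 blocked=[2]
Op 4: conn=-9 S1=24 S2=-23 S3=24 S4=24 blocked=[1, 2, 3, 4]
Op 5: conn=17 S1=24 S2=-23 S3=24 S4=24 blocked=[2]
Op 6: conn=17 S1=32 S2=-23 S3=24 S4=24 blocked=[2]
Op 7: conn=0 S1=32 S2=-23 S3=7 S4=24 blocked=[1, 2, 3, 4]

Answer: 0 32 -23 7 24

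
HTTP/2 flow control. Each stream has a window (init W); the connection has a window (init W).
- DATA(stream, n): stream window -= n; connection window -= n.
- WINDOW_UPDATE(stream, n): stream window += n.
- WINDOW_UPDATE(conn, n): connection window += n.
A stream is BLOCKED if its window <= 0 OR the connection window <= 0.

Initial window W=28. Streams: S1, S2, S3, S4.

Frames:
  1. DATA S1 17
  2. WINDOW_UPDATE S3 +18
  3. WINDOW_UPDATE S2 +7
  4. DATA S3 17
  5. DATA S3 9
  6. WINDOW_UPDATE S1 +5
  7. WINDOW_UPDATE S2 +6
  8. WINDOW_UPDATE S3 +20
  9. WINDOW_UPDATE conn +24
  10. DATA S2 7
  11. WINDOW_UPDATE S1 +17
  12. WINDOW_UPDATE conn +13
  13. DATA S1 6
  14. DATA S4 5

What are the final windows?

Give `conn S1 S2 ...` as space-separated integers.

Op 1: conn=11 S1=11 S2=28 S3=28 S4=28 blocked=[]
Op 2: conn=11 S1=11 S2=28 S3=46 S4=28 blocked=[]
Op 3: conn=11 S1=11 S2=35 S3=46 S4=28 blocked=[]
Op 4: conn=-6 S1=11 S2=35 S3=29 S4=28 blocked=[1, 2, 3, 4]
Op 5: conn=-15 S1=11 S2=35 S3=20 S4=28 blocked=[1, 2, 3, 4]
Op 6: conn=-15 S1=16 S2=35 S3=20 S4=28 blocked=[1, 2, 3, 4]
Op 7: conn=-15 S1=16 S2=41 S3=20 S4=28 blocked=[1, 2, 3, 4]
Op 8: conn=-15 S1=16 S2=41 S3=40 S4=28 blocked=[1, 2, 3, 4]
Op 9: conn=9 S1=16 S2=41 S3=40 S4=28 blocked=[]
Op 10: conn=2 S1=16 S2=34 S3=40 S4=28 blocked=[]
Op 11: conn=2 S1=33 S2=34 S3=40 S4=28 blocked=[]
Op 12: conn=15 S1=33 S2=34 S3=40 S4=28 blocked=[]
Op 13: conn=9 S1=27 S2=34 S3=40 S4=28 blocked=[]
Op 14: conn=4 S1=27 S2=34 S3=40 S4=23 blocked=[]

Answer: 4 27 34 40 23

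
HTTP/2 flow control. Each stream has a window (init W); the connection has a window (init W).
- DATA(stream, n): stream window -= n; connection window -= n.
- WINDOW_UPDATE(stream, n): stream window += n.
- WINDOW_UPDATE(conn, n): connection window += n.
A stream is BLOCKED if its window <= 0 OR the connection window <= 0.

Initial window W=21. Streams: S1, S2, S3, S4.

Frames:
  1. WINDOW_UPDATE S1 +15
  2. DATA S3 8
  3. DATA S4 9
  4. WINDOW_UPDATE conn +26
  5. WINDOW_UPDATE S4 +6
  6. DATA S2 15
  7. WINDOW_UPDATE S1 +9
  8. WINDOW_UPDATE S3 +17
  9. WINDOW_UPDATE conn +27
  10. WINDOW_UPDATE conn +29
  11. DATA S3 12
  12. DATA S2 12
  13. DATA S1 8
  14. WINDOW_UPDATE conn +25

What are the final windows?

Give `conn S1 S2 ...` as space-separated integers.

Op 1: conn=21 S1=36 S2=21 S3=21 S4=21 blocked=[]
Op 2: conn=13 S1=36 S2=21 S3=13 S4=21 blocked=[]
Op 3: conn=4 S1=36 S2=21 S3=13 S4=12 blocked=[]
Op 4: conn=30 S1=36 S2=21 S3=13 S4=12 blocked=[]
Op 5: conn=30 S1=36 S2=21 S3=13 S4=18 blocked=[]
Op 6: conn=15 S1=36 S2=6 S3=13 S4=18 blocked=[]
Op 7: conn=15 S1=45 S2=6 S3=13 S4=18 blocked=[]
Op 8: conn=15 S1=45 S2=6 S3=30 S4=18 blocked=[]
Op 9: conn=42 S1=45 S2=6 S3=30 S4=18 blocked=[]
Op 10: conn=71 S1=45 S2=6 S3=30 S4=18 blocked=[]
Op 11: conn=59 S1=45 S2=6 S3=18 S4=18 blocked=[]
Op 12: conn=47 S1=45 S2=-6 S3=18 S4=18 blocked=[2]
Op 13: conn=39 S1=37 S2=-6 S3=18 S4=18 blocked=[2]
Op 14: conn=64 S1=37 S2=-6 S3=18 S4=18 blocked=[2]

Answer: 64 37 -6 18 18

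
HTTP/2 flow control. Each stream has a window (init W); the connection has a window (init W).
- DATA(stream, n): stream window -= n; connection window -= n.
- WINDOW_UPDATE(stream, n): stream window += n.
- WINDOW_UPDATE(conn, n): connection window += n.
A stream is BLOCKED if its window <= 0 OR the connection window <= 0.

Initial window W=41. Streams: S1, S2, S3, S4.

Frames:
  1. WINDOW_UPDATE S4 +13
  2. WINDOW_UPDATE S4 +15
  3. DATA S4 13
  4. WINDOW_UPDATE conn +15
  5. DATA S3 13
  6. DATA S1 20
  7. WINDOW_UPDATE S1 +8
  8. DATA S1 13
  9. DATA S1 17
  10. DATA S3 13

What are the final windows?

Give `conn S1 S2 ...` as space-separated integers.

Op 1: conn=41 S1=41 S2=41 S3=41 S4=54 blocked=[]
Op 2: conn=41 S1=41 S2=41 S3=41 S4=69 blocked=[]
Op 3: conn=28 S1=41 S2=41 S3=41 S4=56 blocked=[]
Op 4: conn=43 S1=41 S2=41 S3=41 S4=56 blocked=[]
Op 5: conn=30 S1=41 S2=41 S3=28 S4=56 blocked=[]
Op 6: conn=10 S1=21 S2=41 S3=28 S4=56 blocked=[]
Op 7: conn=10 S1=29 S2=41 S3=28 S4=56 blocked=[]
Op 8: conn=-3 S1=16 S2=41 S3=28 S4=56 blocked=[1, 2, 3, 4]
Op 9: conn=-20 S1=-1 S2=41 S3=28 S4=56 blocked=[1, 2, 3, 4]
Op 10: conn=-33 S1=-1 S2=41 S3=15 S4=56 blocked=[1, 2, 3, 4]

Answer: -33 -1 41 15 56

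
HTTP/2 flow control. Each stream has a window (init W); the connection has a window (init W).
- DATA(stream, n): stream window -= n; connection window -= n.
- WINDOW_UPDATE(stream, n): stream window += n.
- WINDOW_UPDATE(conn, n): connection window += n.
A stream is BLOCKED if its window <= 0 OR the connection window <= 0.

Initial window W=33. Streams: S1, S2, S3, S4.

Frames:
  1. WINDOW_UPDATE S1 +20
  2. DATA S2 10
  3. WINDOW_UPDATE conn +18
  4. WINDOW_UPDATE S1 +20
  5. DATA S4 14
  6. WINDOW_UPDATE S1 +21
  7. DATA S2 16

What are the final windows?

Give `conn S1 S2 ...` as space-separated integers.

Answer: 11 94 7 33 19

Derivation:
Op 1: conn=33 S1=53 S2=33 S3=33 S4=33 blocked=[]
Op 2: conn=23 S1=53 S2=23 S3=33 S4=33 blocked=[]
Op 3: conn=41 S1=53 S2=23 S3=33 S4=33 blocked=[]
Op 4: conn=41 S1=73 S2=23 S3=33 S4=33 blocked=[]
Op 5: conn=27 S1=73 S2=23 S3=33 S4=19 blocked=[]
Op 6: conn=27 S1=94 S2=23 S3=33 S4=19 blocked=[]
Op 7: conn=11 S1=94 S2=7 S3=33 S4=19 blocked=[]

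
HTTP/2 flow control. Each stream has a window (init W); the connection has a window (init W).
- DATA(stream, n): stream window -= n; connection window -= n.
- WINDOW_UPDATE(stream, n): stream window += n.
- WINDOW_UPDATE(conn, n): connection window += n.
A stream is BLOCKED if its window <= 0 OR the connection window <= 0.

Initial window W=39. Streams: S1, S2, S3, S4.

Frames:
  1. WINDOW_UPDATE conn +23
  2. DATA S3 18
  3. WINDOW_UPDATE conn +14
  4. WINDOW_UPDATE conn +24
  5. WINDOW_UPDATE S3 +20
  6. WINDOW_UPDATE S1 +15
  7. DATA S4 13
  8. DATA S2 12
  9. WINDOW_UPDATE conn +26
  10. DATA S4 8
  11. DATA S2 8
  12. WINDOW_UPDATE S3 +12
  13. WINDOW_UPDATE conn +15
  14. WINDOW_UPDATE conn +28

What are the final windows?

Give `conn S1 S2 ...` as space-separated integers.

Answer: 110 54 19 53 18

Derivation:
Op 1: conn=62 S1=39 S2=39 S3=39 S4=39 blocked=[]
Op 2: conn=44 S1=39 S2=39 S3=21 S4=39 blocked=[]
Op 3: conn=58 S1=39 S2=39 S3=21 S4=39 blocked=[]
Op 4: conn=82 S1=39 S2=39 S3=21 S4=39 blocked=[]
Op 5: conn=82 S1=39 S2=39 S3=41 S4=39 blocked=[]
Op 6: conn=82 S1=54 S2=39 S3=41 S4=39 blocked=[]
Op 7: conn=69 S1=54 S2=39 S3=41 S4=26 blocked=[]
Op 8: conn=57 S1=54 S2=27 S3=41 S4=26 blocked=[]
Op 9: conn=83 S1=54 S2=27 S3=41 S4=26 blocked=[]
Op 10: conn=75 S1=54 S2=27 S3=41 S4=18 blocked=[]
Op 11: conn=67 S1=54 S2=19 S3=41 S4=18 blocked=[]
Op 12: conn=67 S1=54 S2=19 S3=53 S4=18 blocked=[]
Op 13: conn=82 S1=54 S2=19 S3=53 S4=18 blocked=[]
Op 14: conn=110 S1=54 S2=19 S3=53 S4=18 blocked=[]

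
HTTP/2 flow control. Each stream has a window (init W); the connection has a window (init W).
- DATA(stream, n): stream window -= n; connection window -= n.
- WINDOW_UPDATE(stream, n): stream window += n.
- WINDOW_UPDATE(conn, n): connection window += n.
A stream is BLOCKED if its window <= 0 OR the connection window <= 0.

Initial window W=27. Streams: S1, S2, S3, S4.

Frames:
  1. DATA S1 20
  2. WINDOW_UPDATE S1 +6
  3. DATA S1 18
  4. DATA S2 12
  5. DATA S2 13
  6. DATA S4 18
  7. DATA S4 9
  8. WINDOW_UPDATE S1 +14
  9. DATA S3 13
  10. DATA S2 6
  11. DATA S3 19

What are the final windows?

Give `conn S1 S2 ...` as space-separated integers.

Answer: -101 9 -4 -5 0

Derivation:
Op 1: conn=7 S1=7 S2=27 S3=27 S4=27 blocked=[]
Op 2: conn=7 S1=13 S2=27 S3=27 S4=27 blocked=[]
Op 3: conn=-11 S1=-5 S2=27 S3=27 S4=27 blocked=[1, 2, 3, 4]
Op 4: conn=-23 S1=-5 S2=15 S3=27 S4=27 blocked=[1, 2, 3, 4]
Op 5: conn=-36 S1=-5 S2=2 S3=27 S4=27 blocked=[1, 2, 3, 4]
Op 6: conn=-54 S1=-5 S2=2 S3=27 S4=9 blocked=[1, 2, 3, 4]
Op 7: conn=-63 S1=-5 S2=2 S3=27 S4=0 blocked=[1, 2, 3, 4]
Op 8: conn=-63 S1=9 S2=2 S3=27 S4=0 blocked=[1, 2, 3, 4]
Op 9: conn=-76 S1=9 S2=2 S3=14 S4=0 blocked=[1, 2, 3, 4]
Op 10: conn=-82 S1=9 S2=-4 S3=14 S4=0 blocked=[1, 2, 3, 4]
Op 11: conn=-101 S1=9 S2=-4 S3=-5 S4=0 blocked=[1, 2, 3, 4]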